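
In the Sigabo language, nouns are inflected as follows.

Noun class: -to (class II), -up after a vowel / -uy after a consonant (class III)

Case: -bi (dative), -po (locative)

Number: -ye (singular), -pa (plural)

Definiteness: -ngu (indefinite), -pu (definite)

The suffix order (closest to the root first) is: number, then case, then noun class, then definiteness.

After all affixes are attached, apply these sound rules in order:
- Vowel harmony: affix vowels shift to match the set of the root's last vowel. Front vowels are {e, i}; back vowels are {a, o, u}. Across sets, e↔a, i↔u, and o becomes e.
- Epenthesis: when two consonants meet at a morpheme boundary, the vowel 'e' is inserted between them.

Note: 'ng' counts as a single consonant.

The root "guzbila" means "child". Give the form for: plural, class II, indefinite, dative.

Attach number plural -pa → guzbilapa.
Attach case dative -bi → guzbilapabi.
Attach noun class class II -to → guzbilapabito.
Attach definiteness indefinite -ngu → guzbilapabitongu.
Apply vowel harmony: guzbilapabitongu → guzbilapabutongu.
Epenthesis: no change.

guzbilapabutongu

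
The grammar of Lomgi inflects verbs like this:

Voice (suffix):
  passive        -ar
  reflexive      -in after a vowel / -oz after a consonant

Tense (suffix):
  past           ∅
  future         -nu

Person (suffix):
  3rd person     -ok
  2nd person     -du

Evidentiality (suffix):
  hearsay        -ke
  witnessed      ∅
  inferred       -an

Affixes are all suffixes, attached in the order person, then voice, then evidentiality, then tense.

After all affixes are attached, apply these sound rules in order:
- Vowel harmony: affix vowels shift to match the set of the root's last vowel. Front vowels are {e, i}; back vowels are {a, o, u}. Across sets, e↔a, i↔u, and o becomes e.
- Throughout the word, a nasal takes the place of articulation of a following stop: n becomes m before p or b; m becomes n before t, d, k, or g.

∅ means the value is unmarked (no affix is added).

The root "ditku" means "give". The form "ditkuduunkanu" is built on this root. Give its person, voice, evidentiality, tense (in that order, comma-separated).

Segment: ditku-du-in-ke-nu.
person: -du → 2nd person.
voice: -in/oz → reflexive.
evidentiality: -ke → hearsay.
tense: -nu → future.

2nd person, reflexive, hearsay, future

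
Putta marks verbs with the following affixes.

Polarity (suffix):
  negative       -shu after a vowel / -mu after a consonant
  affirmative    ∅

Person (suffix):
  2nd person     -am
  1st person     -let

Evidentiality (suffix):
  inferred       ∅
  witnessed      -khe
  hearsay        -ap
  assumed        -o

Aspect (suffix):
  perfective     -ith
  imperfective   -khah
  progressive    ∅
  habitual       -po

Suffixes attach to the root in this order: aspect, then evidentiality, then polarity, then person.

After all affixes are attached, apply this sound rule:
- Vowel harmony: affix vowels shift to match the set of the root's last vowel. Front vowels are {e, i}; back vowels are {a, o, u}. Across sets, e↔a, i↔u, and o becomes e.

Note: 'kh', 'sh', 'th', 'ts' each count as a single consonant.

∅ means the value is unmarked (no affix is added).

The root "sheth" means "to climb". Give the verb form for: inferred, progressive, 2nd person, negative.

aspect = progressive: zero marking, form stays sheth.
evidentiality = inferred: zero marking, form stays sheth.
Attach polarity negative -mu (after consonant 'th') → shethmu.
Attach person 2nd person -am → shethmuam.
Apply vowel harmony: shethmuam → shethmiem.

shethmiem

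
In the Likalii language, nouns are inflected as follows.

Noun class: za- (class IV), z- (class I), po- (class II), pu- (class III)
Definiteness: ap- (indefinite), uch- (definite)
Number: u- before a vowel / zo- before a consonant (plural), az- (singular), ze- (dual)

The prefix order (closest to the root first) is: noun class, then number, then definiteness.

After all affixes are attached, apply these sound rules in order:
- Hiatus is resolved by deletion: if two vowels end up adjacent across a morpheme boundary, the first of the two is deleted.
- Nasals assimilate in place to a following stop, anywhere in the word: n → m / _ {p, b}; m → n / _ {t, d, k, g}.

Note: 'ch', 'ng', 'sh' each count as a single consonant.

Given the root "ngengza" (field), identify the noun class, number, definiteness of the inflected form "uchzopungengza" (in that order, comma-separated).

class III, plural, definite

Segment: uch-zo-pu-ngengza.
noun class: pu- → class III.
number: u/zo- → plural.
definiteness: uch- → definite.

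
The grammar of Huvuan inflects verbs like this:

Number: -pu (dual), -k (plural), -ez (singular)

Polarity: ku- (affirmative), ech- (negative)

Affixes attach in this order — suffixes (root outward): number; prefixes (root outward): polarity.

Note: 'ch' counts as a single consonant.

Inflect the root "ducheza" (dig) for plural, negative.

Attach polarity negative ech- → echducheza.
Attach number plural -k → echduchezak.

echduchezak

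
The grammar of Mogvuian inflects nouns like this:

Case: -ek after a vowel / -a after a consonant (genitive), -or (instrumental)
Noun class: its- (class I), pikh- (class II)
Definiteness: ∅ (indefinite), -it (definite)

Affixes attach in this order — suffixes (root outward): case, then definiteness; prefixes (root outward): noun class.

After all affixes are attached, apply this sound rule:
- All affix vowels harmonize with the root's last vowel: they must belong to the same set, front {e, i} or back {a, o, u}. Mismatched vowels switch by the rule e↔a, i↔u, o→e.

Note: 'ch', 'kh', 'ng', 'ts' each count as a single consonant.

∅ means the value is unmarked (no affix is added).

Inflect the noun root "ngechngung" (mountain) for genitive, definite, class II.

Attach case genitive -a (after consonant 'ng') → ngechngunga.
Attach definiteness definite -it → ngechngungait.
Attach noun class class II pikh- → pikhngechngungait.
Apply vowel harmony: pikhngechngungait → pukhngechngungaut.

pukhngechngungaut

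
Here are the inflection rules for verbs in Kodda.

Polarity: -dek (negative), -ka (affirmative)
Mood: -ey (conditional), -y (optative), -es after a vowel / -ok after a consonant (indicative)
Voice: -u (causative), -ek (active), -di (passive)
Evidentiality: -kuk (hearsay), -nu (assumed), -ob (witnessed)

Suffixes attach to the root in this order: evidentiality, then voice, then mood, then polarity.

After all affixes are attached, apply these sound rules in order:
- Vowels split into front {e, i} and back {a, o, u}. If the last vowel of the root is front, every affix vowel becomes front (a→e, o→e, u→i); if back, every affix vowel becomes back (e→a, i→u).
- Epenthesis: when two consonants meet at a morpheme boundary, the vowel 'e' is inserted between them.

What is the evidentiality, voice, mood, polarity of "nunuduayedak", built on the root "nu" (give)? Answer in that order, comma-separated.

Segment: nu-nu-di-ey-dek.
evidentiality: -nu → assumed.
voice: -di → passive.
mood: -ey → conditional.
polarity: -dek → negative.

assumed, passive, conditional, negative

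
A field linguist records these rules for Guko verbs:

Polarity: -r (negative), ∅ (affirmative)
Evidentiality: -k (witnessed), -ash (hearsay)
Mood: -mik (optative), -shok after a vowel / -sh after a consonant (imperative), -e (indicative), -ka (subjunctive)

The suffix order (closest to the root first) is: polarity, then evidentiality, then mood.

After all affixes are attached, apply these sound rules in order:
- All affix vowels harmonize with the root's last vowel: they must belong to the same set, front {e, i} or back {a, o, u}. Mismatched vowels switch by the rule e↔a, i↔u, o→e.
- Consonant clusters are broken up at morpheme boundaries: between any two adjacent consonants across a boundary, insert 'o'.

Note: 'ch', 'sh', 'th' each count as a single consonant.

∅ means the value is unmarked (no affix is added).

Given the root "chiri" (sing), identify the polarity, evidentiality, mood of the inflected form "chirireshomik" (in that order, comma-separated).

Segment: chiri-r-ash-mik.
polarity: -r → negative.
evidentiality: -ash → hearsay.
mood: -mik → optative.

negative, hearsay, optative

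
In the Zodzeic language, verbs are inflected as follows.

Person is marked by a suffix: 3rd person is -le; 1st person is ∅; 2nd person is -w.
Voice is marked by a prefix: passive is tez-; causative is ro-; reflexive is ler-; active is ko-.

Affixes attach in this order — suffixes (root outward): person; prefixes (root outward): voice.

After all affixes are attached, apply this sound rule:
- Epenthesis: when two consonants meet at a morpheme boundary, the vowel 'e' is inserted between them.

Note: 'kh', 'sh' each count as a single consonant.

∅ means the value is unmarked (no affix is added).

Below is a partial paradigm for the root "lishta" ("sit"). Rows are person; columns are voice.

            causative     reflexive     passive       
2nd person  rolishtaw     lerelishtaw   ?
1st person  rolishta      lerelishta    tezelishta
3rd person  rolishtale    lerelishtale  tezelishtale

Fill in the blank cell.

tezelishtaw

Attach voice passive tez- → tezlishta.
Attach person 2nd person -w → tezlishtaw.
Apply epenthesis: tezlishtaw → tezelishtaw.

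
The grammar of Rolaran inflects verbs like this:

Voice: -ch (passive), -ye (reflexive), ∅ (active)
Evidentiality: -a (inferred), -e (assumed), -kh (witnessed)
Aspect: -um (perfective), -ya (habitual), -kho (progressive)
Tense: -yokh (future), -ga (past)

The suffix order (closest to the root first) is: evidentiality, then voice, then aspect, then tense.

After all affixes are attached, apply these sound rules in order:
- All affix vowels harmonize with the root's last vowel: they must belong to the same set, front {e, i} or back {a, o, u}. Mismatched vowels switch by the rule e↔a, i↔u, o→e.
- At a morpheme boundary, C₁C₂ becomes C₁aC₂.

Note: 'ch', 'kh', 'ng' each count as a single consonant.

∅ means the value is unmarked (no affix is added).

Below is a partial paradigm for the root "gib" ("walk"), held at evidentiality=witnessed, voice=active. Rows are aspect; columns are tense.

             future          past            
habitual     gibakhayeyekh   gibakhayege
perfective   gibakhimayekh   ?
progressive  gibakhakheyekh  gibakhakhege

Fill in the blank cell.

gibakhimage

Attach evidentiality witnessed -kh → gibkh.
voice = active: zero marking, form stays gibkh.
Attach aspect perfective -um → gibkhum.
Attach tense past -ga → gibkhumga.
Apply vowel harmony: gibkhumga → gibkhimge.
Apply epenthesis: gibkhimge → gibakhimage.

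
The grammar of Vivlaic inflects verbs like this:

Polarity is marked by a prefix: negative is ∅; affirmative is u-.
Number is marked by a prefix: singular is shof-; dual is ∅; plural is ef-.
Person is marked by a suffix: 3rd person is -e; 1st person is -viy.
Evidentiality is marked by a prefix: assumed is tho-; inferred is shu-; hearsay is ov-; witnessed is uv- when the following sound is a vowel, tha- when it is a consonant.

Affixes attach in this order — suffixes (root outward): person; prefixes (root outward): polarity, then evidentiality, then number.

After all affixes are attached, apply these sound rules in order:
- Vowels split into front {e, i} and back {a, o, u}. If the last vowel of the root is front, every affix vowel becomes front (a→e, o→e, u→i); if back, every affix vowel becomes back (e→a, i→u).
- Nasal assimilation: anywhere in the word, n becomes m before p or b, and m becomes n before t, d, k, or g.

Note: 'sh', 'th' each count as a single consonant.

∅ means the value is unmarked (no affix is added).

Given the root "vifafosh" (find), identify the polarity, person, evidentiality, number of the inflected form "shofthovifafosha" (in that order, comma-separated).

Segment: shof-tho-vifafosh-e.
polarity: ∅ → negative.
person: -e → 3rd person.
evidentiality: tho- → assumed.
number: shof- → singular.

negative, 3rd person, assumed, singular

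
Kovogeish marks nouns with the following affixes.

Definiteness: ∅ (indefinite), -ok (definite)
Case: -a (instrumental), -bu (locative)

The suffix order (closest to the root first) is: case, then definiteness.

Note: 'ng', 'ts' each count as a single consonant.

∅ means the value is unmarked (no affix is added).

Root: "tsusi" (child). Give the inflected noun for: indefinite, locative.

tsusibu

Attach case locative -bu → tsusibu.
definiteness = indefinite: zero marking, form stays tsusibu.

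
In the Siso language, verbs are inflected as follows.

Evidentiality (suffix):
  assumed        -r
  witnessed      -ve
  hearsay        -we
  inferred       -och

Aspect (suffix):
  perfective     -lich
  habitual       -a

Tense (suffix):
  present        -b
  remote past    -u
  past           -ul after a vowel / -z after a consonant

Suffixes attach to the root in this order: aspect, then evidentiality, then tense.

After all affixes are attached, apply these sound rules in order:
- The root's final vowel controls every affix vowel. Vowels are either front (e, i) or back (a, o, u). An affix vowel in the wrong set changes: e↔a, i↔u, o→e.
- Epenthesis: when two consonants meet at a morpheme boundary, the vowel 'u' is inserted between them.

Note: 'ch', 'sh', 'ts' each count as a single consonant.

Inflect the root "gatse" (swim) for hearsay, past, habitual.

Attach aspect habitual -a → gatsea.
Attach evidentiality hearsay -we → gatseawe.
Attach tense past -ul (after vowel 'e') → gatseaweul.
Apply vowel harmony: gatseaweul → gatseeweil.
Epenthesis: no change.

gatseeweil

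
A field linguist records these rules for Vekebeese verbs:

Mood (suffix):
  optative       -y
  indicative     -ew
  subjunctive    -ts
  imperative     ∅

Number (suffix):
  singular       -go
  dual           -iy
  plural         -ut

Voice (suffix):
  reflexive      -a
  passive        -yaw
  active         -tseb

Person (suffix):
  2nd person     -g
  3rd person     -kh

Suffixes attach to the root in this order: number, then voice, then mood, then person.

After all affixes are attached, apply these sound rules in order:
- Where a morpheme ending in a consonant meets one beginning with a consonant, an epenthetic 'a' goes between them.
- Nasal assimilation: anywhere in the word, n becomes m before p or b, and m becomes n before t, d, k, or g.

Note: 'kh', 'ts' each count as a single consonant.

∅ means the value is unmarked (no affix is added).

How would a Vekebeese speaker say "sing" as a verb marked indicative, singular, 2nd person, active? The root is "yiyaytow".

Attach number singular -go → yiyaytowgo.
Attach voice active -tseb → yiyaytowgotseb.
Attach mood indicative -ew → yiyaytowgotsebew.
Attach person 2nd person -g → yiyaytowgotsebewg.
Apply epenthesis: yiyaytowgotsebewg → yiyaytowagotsebewag.
Nasal assimilation: no change.

yiyaytowagotsebewag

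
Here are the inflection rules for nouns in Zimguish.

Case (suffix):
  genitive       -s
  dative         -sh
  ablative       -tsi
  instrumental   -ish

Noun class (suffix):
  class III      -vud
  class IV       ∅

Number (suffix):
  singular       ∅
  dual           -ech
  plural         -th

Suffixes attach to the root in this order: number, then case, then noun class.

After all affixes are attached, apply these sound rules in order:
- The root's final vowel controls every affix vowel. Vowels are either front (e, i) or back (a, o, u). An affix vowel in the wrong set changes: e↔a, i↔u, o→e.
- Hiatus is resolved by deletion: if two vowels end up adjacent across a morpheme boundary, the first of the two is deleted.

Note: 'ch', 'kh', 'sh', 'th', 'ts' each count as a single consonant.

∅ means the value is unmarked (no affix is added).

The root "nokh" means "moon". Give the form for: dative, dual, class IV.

nokhachsh

Attach number dual -ech → nokhech.
Attach case dative -sh → nokhechsh.
noun class = class IV: zero marking, form stays nokhechsh.
Apply vowel harmony: nokhechsh → nokhachsh.
Vowel deletion: no change.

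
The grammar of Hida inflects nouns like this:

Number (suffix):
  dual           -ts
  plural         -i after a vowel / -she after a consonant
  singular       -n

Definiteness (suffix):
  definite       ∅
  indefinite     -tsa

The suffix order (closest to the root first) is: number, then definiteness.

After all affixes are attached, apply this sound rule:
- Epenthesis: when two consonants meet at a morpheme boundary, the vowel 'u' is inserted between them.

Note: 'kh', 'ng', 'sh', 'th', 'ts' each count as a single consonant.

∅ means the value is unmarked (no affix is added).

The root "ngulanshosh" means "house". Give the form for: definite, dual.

ngulanshoshuts

Attach number dual -ts → ngulanshoshts.
definiteness = definite: zero marking, form stays ngulanshoshts.
Apply epenthesis: ngulanshoshts → ngulanshoshuts.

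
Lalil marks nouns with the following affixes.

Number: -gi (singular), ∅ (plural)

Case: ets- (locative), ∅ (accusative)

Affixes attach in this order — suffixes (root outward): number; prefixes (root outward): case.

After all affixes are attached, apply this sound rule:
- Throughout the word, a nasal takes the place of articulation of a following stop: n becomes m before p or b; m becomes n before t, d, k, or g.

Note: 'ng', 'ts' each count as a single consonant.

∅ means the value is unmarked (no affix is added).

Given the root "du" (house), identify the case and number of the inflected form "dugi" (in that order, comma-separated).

accusative, singular

Segment: du-gi.
case: ∅ → accusative.
number: -gi → singular.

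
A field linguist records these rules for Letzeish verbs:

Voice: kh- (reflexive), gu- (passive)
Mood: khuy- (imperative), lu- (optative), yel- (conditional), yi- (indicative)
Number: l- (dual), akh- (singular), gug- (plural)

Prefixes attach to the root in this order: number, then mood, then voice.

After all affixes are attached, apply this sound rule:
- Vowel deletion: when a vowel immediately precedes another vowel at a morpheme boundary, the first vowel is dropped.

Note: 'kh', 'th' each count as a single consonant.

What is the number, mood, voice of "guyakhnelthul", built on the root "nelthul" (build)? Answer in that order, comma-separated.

Segment: gu-yi-akh-nelthul.
number: akh- → singular.
mood: yi- → indicative.
voice: gu- → passive.

singular, indicative, passive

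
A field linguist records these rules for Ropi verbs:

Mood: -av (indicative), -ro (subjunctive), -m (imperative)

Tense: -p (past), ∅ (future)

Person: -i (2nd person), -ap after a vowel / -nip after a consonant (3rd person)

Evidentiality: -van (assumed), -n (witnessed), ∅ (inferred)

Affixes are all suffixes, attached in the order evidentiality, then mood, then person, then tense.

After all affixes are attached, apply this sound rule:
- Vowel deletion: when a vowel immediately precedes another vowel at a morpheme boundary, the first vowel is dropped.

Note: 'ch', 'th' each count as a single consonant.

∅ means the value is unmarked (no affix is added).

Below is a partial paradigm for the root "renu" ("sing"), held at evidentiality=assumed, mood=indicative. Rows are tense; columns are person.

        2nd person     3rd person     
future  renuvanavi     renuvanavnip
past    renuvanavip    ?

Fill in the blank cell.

renuvanavnipp

Attach evidentiality assumed -van → renuvan.
Attach mood indicative -av → renuvanav.
Attach person 3rd person -nip (after consonant 'v') → renuvanavnip.
Attach tense past -p → renuvanavnipp.
Vowel deletion: no change.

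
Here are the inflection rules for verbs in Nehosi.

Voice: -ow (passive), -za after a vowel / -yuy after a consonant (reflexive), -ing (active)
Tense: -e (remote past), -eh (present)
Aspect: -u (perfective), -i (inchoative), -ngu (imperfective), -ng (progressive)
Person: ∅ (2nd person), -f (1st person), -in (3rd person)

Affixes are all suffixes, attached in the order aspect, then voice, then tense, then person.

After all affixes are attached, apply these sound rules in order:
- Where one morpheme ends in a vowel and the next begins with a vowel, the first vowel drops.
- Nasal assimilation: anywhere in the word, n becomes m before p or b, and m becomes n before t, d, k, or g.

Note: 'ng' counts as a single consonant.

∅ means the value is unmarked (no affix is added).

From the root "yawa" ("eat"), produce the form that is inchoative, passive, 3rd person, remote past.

yawowin

Attach aspect inchoative -i → yawai.
Attach voice passive -ow → yawaiow.
Attach tense remote past -e → yawaiowe.
Attach person 3rd person -in → yawaiowein.
Apply vowel deletion: yawaiowein → yawowin.
Nasal assimilation: no change.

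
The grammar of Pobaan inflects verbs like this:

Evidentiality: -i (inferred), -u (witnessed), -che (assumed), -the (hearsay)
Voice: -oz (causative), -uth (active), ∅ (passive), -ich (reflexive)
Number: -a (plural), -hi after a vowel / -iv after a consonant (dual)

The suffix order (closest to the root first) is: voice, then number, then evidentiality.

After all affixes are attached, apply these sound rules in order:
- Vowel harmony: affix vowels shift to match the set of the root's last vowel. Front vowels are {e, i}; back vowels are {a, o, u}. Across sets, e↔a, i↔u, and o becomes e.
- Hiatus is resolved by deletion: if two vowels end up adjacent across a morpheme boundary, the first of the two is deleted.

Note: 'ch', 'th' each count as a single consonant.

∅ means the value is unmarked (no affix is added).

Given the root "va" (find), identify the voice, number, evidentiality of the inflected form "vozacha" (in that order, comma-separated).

Segment: va-oz-a-che.
voice: -oz → causative.
number: -a → plural.
evidentiality: -che → assumed.

causative, plural, assumed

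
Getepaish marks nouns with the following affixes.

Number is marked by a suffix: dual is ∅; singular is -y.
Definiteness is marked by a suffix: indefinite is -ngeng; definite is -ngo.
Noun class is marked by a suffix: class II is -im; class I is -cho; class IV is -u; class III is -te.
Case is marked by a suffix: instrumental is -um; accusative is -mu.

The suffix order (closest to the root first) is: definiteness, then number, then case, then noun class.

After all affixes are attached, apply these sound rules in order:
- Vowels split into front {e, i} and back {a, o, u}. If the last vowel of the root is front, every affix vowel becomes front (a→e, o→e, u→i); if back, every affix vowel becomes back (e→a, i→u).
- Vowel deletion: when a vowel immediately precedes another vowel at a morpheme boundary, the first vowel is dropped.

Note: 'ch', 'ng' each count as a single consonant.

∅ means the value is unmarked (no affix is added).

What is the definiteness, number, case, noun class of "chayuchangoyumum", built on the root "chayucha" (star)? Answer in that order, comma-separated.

Segment: chayucha-ngo-y-um-im.
definiteness: -ngo → definite.
number: -y → singular.
case: -um → instrumental.
noun class: -im → class II.

definite, singular, instrumental, class II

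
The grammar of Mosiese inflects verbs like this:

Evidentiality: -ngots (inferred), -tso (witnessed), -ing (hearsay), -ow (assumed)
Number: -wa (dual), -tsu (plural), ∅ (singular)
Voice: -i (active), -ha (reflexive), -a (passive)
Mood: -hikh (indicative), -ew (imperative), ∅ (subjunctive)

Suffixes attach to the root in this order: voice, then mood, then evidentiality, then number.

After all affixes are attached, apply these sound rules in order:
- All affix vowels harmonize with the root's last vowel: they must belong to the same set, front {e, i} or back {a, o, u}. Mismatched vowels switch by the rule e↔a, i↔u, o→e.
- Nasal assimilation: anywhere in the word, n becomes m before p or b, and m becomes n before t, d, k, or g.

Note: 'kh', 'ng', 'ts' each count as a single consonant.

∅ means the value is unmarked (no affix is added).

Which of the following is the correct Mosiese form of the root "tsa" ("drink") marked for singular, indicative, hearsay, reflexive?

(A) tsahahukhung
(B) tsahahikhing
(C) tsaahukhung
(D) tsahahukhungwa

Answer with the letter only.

A

Attach voice reflexive -ha → tsaha.
Attach mood indicative -hikh → tsahahikh.
Attach evidentiality hearsay -ing → tsahahikhing.
number = singular: zero marking, form stays tsahahikhing.
Apply vowel harmony: tsahahikhing → tsahahukhung.
Nasal assimilation: no change.
So the correct form is tsahahukhung, option (A).
(D) tsahahukhungwa is wrong: it uses dual instead of singular for number.
(B) tsahahikhing is wrong: it fails to apply the sound rule(s).
(C) tsaahukhung is wrong: it uses passive instead of reflexive for voice.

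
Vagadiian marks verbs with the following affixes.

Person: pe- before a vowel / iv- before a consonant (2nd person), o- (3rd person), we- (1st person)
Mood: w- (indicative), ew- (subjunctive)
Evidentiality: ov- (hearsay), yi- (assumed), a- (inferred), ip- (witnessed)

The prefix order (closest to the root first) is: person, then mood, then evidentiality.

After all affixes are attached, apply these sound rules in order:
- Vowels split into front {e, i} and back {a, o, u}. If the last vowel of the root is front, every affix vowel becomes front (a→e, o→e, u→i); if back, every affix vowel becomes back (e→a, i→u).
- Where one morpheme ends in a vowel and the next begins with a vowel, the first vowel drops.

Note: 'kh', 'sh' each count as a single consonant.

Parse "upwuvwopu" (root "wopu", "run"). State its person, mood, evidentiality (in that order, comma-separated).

Segment: ip-w-iv-wopu.
person: pe/iv- → 2nd person.
mood: w- → indicative.
evidentiality: ip- → witnessed.

2nd person, indicative, witnessed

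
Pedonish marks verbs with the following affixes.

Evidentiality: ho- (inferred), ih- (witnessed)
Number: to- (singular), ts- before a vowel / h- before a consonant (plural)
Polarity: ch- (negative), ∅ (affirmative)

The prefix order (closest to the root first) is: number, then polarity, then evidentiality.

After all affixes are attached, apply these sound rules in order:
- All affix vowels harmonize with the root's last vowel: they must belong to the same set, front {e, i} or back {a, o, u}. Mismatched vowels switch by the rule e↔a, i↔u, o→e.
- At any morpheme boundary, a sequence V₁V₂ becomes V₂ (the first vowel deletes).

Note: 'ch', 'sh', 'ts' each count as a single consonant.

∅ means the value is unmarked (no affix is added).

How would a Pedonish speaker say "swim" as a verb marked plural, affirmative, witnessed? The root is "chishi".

Attach number plural h- (before consonant 'ch') → hchishi.
polarity = affirmative: zero marking, form stays hchishi.
Attach evidentiality witnessed ih- → ihhchishi.
Vowel harmony: no change.
Vowel deletion: no change.

ihhchishi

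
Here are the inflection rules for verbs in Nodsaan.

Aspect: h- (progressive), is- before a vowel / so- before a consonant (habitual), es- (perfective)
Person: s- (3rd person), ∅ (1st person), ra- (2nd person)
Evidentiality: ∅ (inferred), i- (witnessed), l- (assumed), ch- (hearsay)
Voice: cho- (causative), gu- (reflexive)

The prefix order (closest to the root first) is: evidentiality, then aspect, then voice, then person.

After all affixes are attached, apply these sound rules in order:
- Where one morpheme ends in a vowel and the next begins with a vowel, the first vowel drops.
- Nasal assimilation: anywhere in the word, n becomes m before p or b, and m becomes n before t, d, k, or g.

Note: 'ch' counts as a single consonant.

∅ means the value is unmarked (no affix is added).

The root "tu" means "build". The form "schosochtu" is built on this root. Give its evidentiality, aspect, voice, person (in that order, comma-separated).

hearsay, habitual, causative, 3rd person

Segment: s-cho-so-ch-tu.
evidentiality: ch- → hearsay.
aspect: is/so- → habitual.
voice: cho- → causative.
person: s- → 3rd person.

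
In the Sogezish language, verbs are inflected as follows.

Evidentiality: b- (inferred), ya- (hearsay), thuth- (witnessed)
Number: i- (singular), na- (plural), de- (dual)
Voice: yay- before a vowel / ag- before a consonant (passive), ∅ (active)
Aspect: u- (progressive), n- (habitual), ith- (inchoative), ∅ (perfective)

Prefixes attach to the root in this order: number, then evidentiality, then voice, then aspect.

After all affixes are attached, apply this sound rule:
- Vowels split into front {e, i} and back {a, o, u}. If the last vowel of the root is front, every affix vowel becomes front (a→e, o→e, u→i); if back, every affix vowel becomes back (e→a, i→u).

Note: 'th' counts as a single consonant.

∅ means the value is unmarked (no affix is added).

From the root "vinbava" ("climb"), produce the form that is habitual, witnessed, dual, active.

Attach number dual de- → devinbava.
Attach evidentiality witnessed thuth- → thuthdevinbava.
voice = active: zero marking, form stays thuthdevinbava.
Attach aspect habitual n- → nthuthdevinbava.
Apply vowel harmony: nthuthdevinbava → nthuthdavinbava.

nthuthdavinbava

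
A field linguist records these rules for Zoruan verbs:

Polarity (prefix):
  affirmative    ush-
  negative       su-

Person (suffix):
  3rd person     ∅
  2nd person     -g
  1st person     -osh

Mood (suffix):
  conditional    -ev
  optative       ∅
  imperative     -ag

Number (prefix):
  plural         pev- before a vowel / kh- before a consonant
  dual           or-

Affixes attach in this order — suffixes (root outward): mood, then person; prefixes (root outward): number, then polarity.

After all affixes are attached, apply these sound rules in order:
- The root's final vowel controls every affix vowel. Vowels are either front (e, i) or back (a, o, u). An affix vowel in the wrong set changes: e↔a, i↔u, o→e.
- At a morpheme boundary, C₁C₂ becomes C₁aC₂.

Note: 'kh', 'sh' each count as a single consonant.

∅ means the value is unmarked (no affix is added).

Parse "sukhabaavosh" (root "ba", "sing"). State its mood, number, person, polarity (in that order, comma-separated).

conditional, plural, 1st person, negative

Segment: su-kh-ba-ev-osh.
mood: -ev → conditional.
number: pev/kh- → plural.
person: -osh → 1st person.
polarity: su- → negative.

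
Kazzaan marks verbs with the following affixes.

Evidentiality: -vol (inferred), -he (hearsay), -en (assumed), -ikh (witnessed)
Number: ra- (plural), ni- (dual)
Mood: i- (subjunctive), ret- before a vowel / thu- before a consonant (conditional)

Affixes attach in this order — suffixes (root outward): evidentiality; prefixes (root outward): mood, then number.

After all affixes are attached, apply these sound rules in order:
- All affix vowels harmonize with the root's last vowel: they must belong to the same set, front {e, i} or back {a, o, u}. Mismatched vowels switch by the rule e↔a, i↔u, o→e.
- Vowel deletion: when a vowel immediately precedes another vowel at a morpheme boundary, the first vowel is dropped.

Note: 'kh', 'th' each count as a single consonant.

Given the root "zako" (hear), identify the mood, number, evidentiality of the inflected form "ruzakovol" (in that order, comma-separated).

subjunctive, plural, inferred

Segment: ra-i-zako-vol.
mood: i- → subjunctive.
number: ra- → plural.
evidentiality: -vol → inferred.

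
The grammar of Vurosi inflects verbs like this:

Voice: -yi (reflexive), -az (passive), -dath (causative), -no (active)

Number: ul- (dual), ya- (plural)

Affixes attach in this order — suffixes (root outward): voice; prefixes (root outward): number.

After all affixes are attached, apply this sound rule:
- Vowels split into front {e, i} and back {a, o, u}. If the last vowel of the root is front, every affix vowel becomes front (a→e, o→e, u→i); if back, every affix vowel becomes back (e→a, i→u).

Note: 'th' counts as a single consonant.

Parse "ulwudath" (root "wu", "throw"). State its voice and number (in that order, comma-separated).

causative, dual

Segment: ul-wu-dath.
voice: -dath → causative.
number: ul- → dual.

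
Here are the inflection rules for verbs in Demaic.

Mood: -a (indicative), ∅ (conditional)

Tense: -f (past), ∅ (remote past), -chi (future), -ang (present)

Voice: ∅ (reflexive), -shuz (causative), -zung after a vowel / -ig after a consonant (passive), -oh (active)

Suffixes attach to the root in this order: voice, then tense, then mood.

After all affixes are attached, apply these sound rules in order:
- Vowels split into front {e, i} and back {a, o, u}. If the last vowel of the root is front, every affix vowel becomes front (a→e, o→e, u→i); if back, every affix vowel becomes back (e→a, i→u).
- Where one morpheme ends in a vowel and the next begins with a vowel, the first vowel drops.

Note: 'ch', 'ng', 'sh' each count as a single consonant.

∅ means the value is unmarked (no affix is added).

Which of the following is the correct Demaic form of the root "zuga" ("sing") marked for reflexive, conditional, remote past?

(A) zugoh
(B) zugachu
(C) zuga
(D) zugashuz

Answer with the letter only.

C

voice = reflexive: zero marking, form stays zuga.
tense = remote past: zero marking, form stays zuga.
mood = conditional: zero marking, form stays zuga.
Vowel harmony: no change.
Vowel deletion: no change.
So the correct form is zuga, option (C).
(D) zugashuz is wrong: it uses causative instead of reflexive for voice.
(A) zugoh is wrong: it uses active instead of reflexive for voice.
(B) zugachu is wrong: it uses future instead of remote past for tense.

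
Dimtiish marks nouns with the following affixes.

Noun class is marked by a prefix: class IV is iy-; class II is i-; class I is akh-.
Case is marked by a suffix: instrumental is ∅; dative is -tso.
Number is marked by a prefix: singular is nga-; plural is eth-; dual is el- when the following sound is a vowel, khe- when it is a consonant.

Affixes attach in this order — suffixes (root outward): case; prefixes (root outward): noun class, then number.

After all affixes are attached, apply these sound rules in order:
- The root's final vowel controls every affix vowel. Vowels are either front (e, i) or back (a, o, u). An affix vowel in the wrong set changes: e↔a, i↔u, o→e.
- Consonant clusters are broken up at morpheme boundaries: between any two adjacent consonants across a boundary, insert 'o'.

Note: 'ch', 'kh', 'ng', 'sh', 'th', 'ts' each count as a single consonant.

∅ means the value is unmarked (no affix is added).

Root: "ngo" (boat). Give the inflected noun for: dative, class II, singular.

Attach noun class class II i- → ingo.
Attach number singular nga- → ngaingo.
Attach case dative -tso → ngaingotso.
Apply vowel harmony: ngaingotso → ngaungotso.
Epenthesis: no change.

ngaungotso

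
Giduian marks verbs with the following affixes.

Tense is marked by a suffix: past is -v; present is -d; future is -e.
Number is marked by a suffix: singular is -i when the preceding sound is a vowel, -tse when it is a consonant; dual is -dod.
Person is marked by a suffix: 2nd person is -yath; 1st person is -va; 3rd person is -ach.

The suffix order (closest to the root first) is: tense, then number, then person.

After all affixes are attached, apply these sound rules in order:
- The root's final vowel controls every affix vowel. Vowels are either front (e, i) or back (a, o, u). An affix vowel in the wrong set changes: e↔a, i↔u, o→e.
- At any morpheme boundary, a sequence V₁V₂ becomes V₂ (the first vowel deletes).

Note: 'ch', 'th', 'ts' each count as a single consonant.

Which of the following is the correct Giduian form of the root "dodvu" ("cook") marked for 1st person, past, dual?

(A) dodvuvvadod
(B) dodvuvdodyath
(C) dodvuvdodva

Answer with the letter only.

Attach tense past -v → dodvuv.
Attach number dual -dod → dodvuvdod.
Attach person 1st person -va → dodvuvdodva.
Vowel harmony: no change.
Vowel deletion: no change.
So the correct form is dodvuvdodva, option (C).
(B) dodvuvdodyath is wrong: it uses 2nd person instead of 1st person for person.
(A) dodvuvvadod is wrong: it has the affixes in the wrong order.

C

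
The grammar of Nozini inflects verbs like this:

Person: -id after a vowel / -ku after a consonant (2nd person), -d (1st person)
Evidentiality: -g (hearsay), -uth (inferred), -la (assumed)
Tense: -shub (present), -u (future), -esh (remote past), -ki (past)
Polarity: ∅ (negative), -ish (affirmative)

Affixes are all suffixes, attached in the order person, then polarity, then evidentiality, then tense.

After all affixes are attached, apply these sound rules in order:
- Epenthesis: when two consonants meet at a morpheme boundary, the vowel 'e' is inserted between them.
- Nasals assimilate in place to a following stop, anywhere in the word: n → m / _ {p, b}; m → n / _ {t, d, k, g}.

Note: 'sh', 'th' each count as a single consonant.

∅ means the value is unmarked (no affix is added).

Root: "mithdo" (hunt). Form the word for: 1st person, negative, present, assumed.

mithdodelashub

Attach person 1st person -d → mithdod.
polarity = negative: zero marking, form stays mithdod.
Attach evidentiality assumed -la → mithdodla.
Attach tense present -shub → mithdodlashub.
Apply epenthesis: mithdodlashub → mithdodelashub.
Nasal assimilation: no change.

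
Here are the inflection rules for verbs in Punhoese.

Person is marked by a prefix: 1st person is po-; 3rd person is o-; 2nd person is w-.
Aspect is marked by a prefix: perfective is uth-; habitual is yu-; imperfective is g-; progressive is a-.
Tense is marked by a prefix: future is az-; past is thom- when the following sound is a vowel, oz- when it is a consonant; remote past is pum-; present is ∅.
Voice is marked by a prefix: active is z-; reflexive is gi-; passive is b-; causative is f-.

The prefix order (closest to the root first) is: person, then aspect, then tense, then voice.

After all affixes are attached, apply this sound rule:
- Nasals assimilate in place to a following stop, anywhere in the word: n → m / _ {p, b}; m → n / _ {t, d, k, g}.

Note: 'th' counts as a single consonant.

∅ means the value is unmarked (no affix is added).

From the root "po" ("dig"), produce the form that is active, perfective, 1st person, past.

zthomuthpopo

Attach person 1st person po- → popo.
Attach aspect perfective uth- → uthpopo.
Attach tense past thom- (before vowel 'u') → thomuthpopo.
Attach voice active z- → zthomuthpopo.
Nasal assimilation: no change.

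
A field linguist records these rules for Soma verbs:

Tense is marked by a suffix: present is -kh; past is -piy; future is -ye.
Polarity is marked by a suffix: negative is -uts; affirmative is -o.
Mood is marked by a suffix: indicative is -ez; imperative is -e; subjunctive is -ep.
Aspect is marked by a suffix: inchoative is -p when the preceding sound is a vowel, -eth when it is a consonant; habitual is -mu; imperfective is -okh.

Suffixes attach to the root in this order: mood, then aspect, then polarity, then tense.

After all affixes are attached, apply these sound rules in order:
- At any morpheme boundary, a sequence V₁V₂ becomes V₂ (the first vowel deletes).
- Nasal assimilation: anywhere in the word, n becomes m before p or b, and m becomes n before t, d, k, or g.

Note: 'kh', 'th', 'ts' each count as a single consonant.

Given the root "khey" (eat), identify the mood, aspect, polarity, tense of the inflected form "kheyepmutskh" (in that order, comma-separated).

subjunctive, habitual, negative, present

Segment: khey-ep-mu-uts-kh.
mood: -ep → subjunctive.
aspect: -mu → habitual.
polarity: -uts → negative.
tense: -kh → present.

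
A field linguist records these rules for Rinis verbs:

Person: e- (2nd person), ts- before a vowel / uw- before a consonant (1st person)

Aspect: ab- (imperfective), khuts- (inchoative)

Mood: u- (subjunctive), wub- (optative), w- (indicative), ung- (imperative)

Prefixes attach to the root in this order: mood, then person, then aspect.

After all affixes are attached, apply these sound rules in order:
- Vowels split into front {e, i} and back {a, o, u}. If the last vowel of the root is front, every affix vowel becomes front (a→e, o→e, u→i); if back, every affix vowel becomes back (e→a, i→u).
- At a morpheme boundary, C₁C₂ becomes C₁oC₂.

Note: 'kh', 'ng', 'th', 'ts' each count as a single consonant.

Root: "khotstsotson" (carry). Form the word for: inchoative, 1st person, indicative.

khutsuwowokhotstsotson

Attach mood indicative w- → wkhotstsotson.
Attach person 1st person uw- (before consonant 'w') → uwwkhotstsotson.
Attach aspect inchoative khuts- → khutsuwwkhotstsotson.
Vowel harmony: no change.
Apply epenthesis: khutsuwwkhotstsotson → khutsuwowokhotstsotson.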